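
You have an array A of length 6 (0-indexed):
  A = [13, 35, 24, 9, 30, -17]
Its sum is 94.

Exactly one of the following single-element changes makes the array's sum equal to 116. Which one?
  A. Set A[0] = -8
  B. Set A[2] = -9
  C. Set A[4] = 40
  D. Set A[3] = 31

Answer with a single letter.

Option A: A[0] 13->-8, delta=-21, new_sum=94+(-21)=73
Option B: A[2] 24->-9, delta=-33, new_sum=94+(-33)=61
Option C: A[4] 30->40, delta=10, new_sum=94+(10)=104
Option D: A[3] 9->31, delta=22, new_sum=94+(22)=116 <-- matches target

Answer: D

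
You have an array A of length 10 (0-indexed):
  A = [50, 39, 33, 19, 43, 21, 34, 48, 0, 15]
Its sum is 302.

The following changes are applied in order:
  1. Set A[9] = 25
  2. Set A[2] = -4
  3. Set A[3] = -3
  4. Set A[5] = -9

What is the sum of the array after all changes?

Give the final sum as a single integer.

Answer: 223

Derivation:
Initial sum: 302
Change 1: A[9] 15 -> 25, delta = 10, sum = 312
Change 2: A[2] 33 -> -4, delta = -37, sum = 275
Change 3: A[3] 19 -> -3, delta = -22, sum = 253
Change 4: A[5] 21 -> -9, delta = -30, sum = 223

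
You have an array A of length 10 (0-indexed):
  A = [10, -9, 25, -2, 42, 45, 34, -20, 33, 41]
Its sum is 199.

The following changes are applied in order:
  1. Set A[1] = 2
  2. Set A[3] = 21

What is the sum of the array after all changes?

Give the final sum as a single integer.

Initial sum: 199
Change 1: A[1] -9 -> 2, delta = 11, sum = 210
Change 2: A[3] -2 -> 21, delta = 23, sum = 233

Answer: 233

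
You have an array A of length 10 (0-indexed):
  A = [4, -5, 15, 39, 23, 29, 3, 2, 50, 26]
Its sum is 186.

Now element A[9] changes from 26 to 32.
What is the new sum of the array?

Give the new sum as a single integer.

Old value at index 9: 26
New value at index 9: 32
Delta = 32 - 26 = 6
New sum = old_sum + delta = 186 + (6) = 192

Answer: 192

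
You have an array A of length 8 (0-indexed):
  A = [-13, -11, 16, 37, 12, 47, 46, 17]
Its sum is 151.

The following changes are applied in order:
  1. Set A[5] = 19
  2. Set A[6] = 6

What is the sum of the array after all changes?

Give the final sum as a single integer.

Answer: 83

Derivation:
Initial sum: 151
Change 1: A[5] 47 -> 19, delta = -28, sum = 123
Change 2: A[6] 46 -> 6, delta = -40, sum = 83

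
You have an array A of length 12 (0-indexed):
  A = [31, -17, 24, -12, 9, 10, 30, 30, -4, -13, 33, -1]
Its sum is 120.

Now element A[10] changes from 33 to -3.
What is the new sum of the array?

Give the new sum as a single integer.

Old value at index 10: 33
New value at index 10: -3
Delta = -3 - 33 = -36
New sum = old_sum + delta = 120 + (-36) = 84

Answer: 84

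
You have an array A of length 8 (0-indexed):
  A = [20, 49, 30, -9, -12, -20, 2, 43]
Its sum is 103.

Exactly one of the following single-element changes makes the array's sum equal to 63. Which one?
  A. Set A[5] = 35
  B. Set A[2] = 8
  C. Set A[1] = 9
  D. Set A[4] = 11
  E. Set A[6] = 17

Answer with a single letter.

Option A: A[5] -20->35, delta=55, new_sum=103+(55)=158
Option B: A[2] 30->8, delta=-22, new_sum=103+(-22)=81
Option C: A[1] 49->9, delta=-40, new_sum=103+(-40)=63 <-- matches target
Option D: A[4] -12->11, delta=23, new_sum=103+(23)=126
Option E: A[6] 2->17, delta=15, new_sum=103+(15)=118

Answer: C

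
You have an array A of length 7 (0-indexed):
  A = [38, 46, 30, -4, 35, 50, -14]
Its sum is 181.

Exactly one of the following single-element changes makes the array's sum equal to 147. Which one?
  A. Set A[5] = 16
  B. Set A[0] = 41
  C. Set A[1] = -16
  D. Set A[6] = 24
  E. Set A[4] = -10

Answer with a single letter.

Answer: A

Derivation:
Option A: A[5] 50->16, delta=-34, new_sum=181+(-34)=147 <-- matches target
Option B: A[0] 38->41, delta=3, new_sum=181+(3)=184
Option C: A[1] 46->-16, delta=-62, new_sum=181+(-62)=119
Option D: A[6] -14->24, delta=38, new_sum=181+(38)=219
Option E: A[4] 35->-10, delta=-45, new_sum=181+(-45)=136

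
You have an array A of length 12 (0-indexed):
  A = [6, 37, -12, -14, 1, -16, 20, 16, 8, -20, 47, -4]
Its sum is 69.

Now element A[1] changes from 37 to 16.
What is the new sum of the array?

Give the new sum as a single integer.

Answer: 48

Derivation:
Old value at index 1: 37
New value at index 1: 16
Delta = 16 - 37 = -21
New sum = old_sum + delta = 69 + (-21) = 48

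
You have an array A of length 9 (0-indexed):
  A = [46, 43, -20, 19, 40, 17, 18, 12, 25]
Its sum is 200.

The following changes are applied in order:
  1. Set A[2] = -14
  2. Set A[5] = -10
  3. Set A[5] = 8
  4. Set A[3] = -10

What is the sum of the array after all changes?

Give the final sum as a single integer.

Initial sum: 200
Change 1: A[2] -20 -> -14, delta = 6, sum = 206
Change 2: A[5] 17 -> -10, delta = -27, sum = 179
Change 3: A[5] -10 -> 8, delta = 18, sum = 197
Change 4: A[3] 19 -> -10, delta = -29, sum = 168

Answer: 168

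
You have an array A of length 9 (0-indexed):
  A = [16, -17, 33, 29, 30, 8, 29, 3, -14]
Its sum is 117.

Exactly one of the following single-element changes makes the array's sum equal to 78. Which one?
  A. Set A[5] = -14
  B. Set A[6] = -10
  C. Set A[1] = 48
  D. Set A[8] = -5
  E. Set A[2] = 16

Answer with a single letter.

Answer: B

Derivation:
Option A: A[5] 8->-14, delta=-22, new_sum=117+(-22)=95
Option B: A[6] 29->-10, delta=-39, new_sum=117+(-39)=78 <-- matches target
Option C: A[1] -17->48, delta=65, new_sum=117+(65)=182
Option D: A[8] -14->-5, delta=9, new_sum=117+(9)=126
Option E: A[2] 33->16, delta=-17, new_sum=117+(-17)=100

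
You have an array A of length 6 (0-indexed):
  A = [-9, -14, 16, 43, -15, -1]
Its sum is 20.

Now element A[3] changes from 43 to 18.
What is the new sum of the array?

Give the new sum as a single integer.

Old value at index 3: 43
New value at index 3: 18
Delta = 18 - 43 = -25
New sum = old_sum + delta = 20 + (-25) = -5

Answer: -5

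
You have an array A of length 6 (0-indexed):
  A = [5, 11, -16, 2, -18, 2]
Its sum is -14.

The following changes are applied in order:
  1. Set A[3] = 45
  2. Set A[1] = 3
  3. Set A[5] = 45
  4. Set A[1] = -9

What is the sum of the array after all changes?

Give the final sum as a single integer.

Answer: 52

Derivation:
Initial sum: -14
Change 1: A[3] 2 -> 45, delta = 43, sum = 29
Change 2: A[1] 11 -> 3, delta = -8, sum = 21
Change 3: A[5] 2 -> 45, delta = 43, sum = 64
Change 4: A[1] 3 -> -9, delta = -12, sum = 52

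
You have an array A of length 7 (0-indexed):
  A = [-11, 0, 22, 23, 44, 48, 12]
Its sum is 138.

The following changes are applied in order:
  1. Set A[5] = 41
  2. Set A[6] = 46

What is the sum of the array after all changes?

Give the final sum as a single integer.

Initial sum: 138
Change 1: A[5] 48 -> 41, delta = -7, sum = 131
Change 2: A[6] 12 -> 46, delta = 34, sum = 165

Answer: 165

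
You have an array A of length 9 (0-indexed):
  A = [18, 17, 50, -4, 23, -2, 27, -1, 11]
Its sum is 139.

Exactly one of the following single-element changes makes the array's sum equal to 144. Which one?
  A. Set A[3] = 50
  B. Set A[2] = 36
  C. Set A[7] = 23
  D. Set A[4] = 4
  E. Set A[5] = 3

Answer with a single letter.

Option A: A[3] -4->50, delta=54, new_sum=139+(54)=193
Option B: A[2] 50->36, delta=-14, new_sum=139+(-14)=125
Option C: A[7] -1->23, delta=24, new_sum=139+(24)=163
Option D: A[4] 23->4, delta=-19, new_sum=139+(-19)=120
Option E: A[5] -2->3, delta=5, new_sum=139+(5)=144 <-- matches target

Answer: E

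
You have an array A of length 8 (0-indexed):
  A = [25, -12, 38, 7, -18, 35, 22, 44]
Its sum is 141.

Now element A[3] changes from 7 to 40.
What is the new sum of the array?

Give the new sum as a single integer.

Answer: 174

Derivation:
Old value at index 3: 7
New value at index 3: 40
Delta = 40 - 7 = 33
New sum = old_sum + delta = 141 + (33) = 174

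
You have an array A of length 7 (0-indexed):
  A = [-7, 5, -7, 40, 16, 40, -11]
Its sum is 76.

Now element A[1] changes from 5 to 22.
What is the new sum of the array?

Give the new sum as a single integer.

Old value at index 1: 5
New value at index 1: 22
Delta = 22 - 5 = 17
New sum = old_sum + delta = 76 + (17) = 93

Answer: 93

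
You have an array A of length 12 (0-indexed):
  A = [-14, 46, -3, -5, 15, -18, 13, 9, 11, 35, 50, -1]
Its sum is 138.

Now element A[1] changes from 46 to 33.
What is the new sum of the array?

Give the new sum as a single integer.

Old value at index 1: 46
New value at index 1: 33
Delta = 33 - 46 = -13
New sum = old_sum + delta = 138 + (-13) = 125

Answer: 125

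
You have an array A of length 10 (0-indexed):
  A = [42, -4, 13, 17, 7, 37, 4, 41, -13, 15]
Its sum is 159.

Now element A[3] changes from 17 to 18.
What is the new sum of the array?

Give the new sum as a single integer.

Answer: 160

Derivation:
Old value at index 3: 17
New value at index 3: 18
Delta = 18 - 17 = 1
New sum = old_sum + delta = 159 + (1) = 160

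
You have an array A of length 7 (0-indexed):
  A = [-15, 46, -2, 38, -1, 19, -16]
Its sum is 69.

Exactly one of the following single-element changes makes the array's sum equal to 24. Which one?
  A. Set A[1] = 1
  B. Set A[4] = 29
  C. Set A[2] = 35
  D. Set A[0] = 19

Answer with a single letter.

Option A: A[1] 46->1, delta=-45, new_sum=69+(-45)=24 <-- matches target
Option B: A[4] -1->29, delta=30, new_sum=69+(30)=99
Option C: A[2] -2->35, delta=37, new_sum=69+(37)=106
Option D: A[0] -15->19, delta=34, new_sum=69+(34)=103

Answer: A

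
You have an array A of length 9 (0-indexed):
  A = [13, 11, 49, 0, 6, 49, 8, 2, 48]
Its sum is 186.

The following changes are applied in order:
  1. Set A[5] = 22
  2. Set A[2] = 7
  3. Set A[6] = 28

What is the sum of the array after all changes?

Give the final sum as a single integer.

Initial sum: 186
Change 1: A[5] 49 -> 22, delta = -27, sum = 159
Change 2: A[2] 49 -> 7, delta = -42, sum = 117
Change 3: A[6] 8 -> 28, delta = 20, sum = 137

Answer: 137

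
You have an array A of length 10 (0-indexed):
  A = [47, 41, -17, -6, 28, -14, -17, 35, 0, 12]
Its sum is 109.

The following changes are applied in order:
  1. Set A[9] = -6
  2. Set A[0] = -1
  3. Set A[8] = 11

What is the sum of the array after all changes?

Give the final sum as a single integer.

Initial sum: 109
Change 1: A[9] 12 -> -6, delta = -18, sum = 91
Change 2: A[0] 47 -> -1, delta = -48, sum = 43
Change 3: A[8] 0 -> 11, delta = 11, sum = 54

Answer: 54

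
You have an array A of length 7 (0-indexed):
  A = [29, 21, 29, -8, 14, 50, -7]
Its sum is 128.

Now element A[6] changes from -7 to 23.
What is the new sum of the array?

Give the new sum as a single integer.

Old value at index 6: -7
New value at index 6: 23
Delta = 23 - -7 = 30
New sum = old_sum + delta = 128 + (30) = 158

Answer: 158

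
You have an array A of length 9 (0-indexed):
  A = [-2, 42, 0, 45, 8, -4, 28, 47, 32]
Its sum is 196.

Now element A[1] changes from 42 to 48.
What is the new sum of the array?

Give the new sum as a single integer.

Answer: 202

Derivation:
Old value at index 1: 42
New value at index 1: 48
Delta = 48 - 42 = 6
New sum = old_sum + delta = 196 + (6) = 202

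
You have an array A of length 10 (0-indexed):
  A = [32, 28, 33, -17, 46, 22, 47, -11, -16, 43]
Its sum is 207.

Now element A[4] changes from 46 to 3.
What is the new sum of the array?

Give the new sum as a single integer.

Answer: 164

Derivation:
Old value at index 4: 46
New value at index 4: 3
Delta = 3 - 46 = -43
New sum = old_sum + delta = 207 + (-43) = 164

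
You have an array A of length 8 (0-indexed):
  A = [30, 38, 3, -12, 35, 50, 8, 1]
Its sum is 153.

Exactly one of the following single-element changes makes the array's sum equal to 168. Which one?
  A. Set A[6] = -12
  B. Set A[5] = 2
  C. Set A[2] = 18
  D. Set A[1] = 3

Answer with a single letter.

Option A: A[6] 8->-12, delta=-20, new_sum=153+(-20)=133
Option B: A[5] 50->2, delta=-48, new_sum=153+(-48)=105
Option C: A[2] 3->18, delta=15, new_sum=153+(15)=168 <-- matches target
Option D: A[1] 38->3, delta=-35, new_sum=153+(-35)=118

Answer: C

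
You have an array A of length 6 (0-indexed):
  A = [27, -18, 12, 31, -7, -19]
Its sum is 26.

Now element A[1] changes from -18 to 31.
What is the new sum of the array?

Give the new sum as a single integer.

Answer: 75

Derivation:
Old value at index 1: -18
New value at index 1: 31
Delta = 31 - -18 = 49
New sum = old_sum + delta = 26 + (49) = 75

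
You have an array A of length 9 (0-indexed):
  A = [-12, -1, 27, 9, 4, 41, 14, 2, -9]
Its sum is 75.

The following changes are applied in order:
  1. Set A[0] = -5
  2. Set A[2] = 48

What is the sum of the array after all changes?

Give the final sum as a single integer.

Answer: 103

Derivation:
Initial sum: 75
Change 1: A[0] -12 -> -5, delta = 7, sum = 82
Change 2: A[2] 27 -> 48, delta = 21, sum = 103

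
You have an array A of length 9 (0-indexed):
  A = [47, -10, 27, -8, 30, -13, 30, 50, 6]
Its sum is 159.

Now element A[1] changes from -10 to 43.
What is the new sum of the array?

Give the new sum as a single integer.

Answer: 212

Derivation:
Old value at index 1: -10
New value at index 1: 43
Delta = 43 - -10 = 53
New sum = old_sum + delta = 159 + (53) = 212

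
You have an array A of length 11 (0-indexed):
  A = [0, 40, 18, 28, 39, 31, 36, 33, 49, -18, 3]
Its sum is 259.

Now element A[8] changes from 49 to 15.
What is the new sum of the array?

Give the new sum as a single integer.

Answer: 225

Derivation:
Old value at index 8: 49
New value at index 8: 15
Delta = 15 - 49 = -34
New sum = old_sum + delta = 259 + (-34) = 225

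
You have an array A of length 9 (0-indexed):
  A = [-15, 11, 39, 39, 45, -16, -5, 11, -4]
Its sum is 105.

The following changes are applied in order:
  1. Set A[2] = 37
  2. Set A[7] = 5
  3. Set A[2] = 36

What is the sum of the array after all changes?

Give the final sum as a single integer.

Answer: 96

Derivation:
Initial sum: 105
Change 1: A[2] 39 -> 37, delta = -2, sum = 103
Change 2: A[7] 11 -> 5, delta = -6, sum = 97
Change 3: A[2] 37 -> 36, delta = -1, sum = 96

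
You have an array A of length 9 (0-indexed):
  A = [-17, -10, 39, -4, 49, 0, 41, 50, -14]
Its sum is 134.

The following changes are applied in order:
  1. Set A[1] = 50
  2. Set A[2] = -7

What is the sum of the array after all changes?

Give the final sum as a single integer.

Answer: 148

Derivation:
Initial sum: 134
Change 1: A[1] -10 -> 50, delta = 60, sum = 194
Change 2: A[2] 39 -> -7, delta = -46, sum = 148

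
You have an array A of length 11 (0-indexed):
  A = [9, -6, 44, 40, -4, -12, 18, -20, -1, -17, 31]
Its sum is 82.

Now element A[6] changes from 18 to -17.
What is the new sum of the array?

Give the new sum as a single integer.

Answer: 47

Derivation:
Old value at index 6: 18
New value at index 6: -17
Delta = -17 - 18 = -35
New sum = old_sum + delta = 82 + (-35) = 47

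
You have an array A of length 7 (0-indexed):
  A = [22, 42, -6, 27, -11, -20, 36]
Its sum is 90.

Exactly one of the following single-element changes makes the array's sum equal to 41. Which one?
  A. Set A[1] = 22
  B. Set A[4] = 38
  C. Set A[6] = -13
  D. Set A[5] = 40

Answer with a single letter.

Option A: A[1] 42->22, delta=-20, new_sum=90+(-20)=70
Option B: A[4] -11->38, delta=49, new_sum=90+(49)=139
Option C: A[6] 36->-13, delta=-49, new_sum=90+(-49)=41 <-- matches target
Option D: A[5] -20->40, delta=60, new_sum=90+(60)=150

Answer: C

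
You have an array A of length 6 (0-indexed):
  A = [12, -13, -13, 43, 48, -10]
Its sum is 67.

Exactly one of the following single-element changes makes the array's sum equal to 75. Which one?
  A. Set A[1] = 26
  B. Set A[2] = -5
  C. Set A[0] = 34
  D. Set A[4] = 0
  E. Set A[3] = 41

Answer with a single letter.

Answer: B

Derivation:
Option A: A[1] -13->26, delta=39, new_sum=67+(39)=106
Option B: A[2] -13->-5, delta=8, new_sum=67+(8)=75 <-- matches target
Option C: A[0] 12->34, delta=22, new_sum=67+(22)=89
Option D: A[4] 48->0, delta=-48, new_sum=67+(-48)=19
Option E: A[3] 43->41, delta=-2, new_sum=67+(-2)=65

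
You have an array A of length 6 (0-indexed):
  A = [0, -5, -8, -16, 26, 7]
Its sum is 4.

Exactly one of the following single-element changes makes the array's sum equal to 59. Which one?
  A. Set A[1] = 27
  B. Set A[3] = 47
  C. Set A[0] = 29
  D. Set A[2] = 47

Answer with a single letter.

Option A: A[1] -5->27, delta=32, new_sum=4+(32)=36
Option B: A[3] -16->47, delta=63, new_sum=4+(63)=67
Option C: A[0] 0->29, delta=29, new_sum=4+(29)=33
Option D: A[2] -8->47, delta=55, new_sum=4+(55)=59 <-- matches target

Answer: D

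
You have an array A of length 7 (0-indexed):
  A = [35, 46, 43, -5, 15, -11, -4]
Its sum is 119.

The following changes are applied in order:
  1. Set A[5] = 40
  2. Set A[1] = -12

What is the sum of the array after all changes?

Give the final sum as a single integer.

Answer: 112

Derivation:
Initial sum: 119
Change 1: A[5] -11 -> 40, delta = 51, sum = 170
Change 2: A[1] 46 -> -12, delta = -58, sum = 112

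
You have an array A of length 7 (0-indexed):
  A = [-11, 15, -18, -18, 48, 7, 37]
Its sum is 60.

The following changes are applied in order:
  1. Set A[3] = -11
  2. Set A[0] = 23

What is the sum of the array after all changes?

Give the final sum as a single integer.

Initial sum: 60
Change 1: A[3] -18 -> -11, delta = 7, sum = 67
Change 2: A[0] -11 -> 23, delta = 34, sum = 101

Answer: 101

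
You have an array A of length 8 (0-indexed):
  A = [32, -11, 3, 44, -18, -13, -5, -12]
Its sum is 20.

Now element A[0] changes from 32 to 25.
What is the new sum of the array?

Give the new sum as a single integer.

Answer: 13

Derivation:
Old value at index 0: 32
New value at index 0: 25
Delta = 25 - 32 = -7
New sum = old_sum + delta = 20 + (-7) = 13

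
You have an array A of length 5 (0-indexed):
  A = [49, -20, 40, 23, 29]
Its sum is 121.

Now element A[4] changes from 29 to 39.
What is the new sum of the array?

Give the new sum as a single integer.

Answer: 131

Derivation:
Old value at index 4: 29
New value at index 4: 39
Delta = 39 - 29 = 10
New sum = old_sum + delta = 121 + (10) = 131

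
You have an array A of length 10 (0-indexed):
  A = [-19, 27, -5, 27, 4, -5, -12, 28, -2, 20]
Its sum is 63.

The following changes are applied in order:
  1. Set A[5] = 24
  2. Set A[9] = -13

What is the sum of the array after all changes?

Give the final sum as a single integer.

Initial sum: 63
Change 1: A[5] -5 -> 24, delta = 29, sum = 92
Change 2: A[9] 20 -> -13, delta = -33, sum = 59

Answer: 59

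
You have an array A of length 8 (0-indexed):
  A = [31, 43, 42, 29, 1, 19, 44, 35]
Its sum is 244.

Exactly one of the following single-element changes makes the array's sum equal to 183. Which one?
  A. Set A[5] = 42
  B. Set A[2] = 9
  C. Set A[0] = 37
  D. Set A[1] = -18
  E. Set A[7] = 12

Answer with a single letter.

Answer: D

Derivation:
Option A: A[5] 19->42, delta=23, new_sum=244+(23)=267
Option B: A[2] 42->9, delta=-33, new_sum=244+(-33)=211
Option C: A[0] 31->37, delta=6, new_sum=244+(6)=250
Option D: A[1] 43->-18, delta=-61, new_sum=244+(-61)=183 <-- matches target
Option E: A[7] 35->12, delta=-23, new_sum=244+(-23)=221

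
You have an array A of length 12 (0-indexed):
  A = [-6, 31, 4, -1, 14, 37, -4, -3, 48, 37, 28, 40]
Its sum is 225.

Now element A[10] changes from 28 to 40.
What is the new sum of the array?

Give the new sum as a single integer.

Old value at index 10: 28
New value at index 10: 40
Delta = 40 - 28 = 12
New sum = old_sum + delta = 225 + (12) = 237

Answer: 237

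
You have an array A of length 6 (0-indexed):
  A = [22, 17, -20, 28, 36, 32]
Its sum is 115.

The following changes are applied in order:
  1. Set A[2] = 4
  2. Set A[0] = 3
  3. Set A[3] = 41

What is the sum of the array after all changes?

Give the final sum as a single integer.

Answer: 133

Derivation:
Initial sum: 115
Change 1: A[2] -20 -> 4, delta = 24, sum = 139
Change 2: A[0] 22 -> 3, delta = -19, sum = 120
Change 3: A[3] 28 -> 41, delta = 13, sum = 133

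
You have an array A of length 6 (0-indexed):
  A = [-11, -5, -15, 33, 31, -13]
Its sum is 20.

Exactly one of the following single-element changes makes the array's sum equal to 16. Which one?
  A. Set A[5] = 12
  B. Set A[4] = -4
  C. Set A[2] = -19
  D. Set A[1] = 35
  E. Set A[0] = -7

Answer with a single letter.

Option A: A[5] -13->12, delta=25, new_sum=20+(25)=45
Option B: A[4] 31->-4, delta=-35, new_sum=20+(-35)=-15
Option C: A[2] -15->-19, delta=-4, new_sum=20+(-4)=16 <-- matches target
Option D: A[1] -5->35, delta=40, new_sum=20+(40)=60
Option E: A[0] -11->-7, delta=4, new_sum=20+(4)=24

Answer: C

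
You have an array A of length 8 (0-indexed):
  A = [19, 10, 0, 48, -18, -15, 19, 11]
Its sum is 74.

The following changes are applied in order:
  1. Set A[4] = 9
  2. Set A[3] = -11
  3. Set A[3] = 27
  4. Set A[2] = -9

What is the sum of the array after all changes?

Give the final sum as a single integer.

Initial sum: 74
Change 1: A[4] -18 -> 9, delta = 27, sum = 101
Change 2: A[3] 48 -> -11, delta = -59, sum = 42
Change 3: A[3] -11 -> 27, delta = 38, sum = 80
Change 4: A[2] 0 -> -9, delta = -9, sum = 71

Answer: 71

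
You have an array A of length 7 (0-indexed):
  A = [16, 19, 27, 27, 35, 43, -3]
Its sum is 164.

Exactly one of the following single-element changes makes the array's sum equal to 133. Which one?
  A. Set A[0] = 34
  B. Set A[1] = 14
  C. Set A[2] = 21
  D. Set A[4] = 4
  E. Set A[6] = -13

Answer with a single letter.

Option A: A[0] 16->34, delta=18, new_sum=164+(18)=182
Option B: A[1] 19->14, delta=-5, new_sum=164+(-5)=159
Option C: A[2] 27->21, delta=-6, new_sum=164+(-6)=158
Option D: A[4] 35->4, delta=-31, new_sum=164+(-31)=133 <-- matches target
Option E: A[6] -3->-13, delta=-10, new_sum=164+(-10)=154

Answer: D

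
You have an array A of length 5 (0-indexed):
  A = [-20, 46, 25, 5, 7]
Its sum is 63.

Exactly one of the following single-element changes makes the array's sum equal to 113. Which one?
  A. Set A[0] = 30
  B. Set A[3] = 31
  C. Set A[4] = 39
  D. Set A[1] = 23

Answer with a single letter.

Option A: A[0] -20->30, delta=50, new_sum=63+(50)=113 <-- matches target
Option B: A[3] 5->31, delta=26, new_sum=63+(26)=89
Option C: A[4] 7->39, delta=32, new_sum=63+(32)=95
Option D: A[1] 46->23, delta=-23, new_sum=63+(-23)=40

Answer: A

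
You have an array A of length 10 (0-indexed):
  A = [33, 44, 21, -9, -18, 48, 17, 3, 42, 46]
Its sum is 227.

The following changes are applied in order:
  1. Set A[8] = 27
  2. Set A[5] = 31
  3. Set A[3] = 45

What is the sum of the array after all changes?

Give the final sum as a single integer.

Answer: 249

Derivation:
Initial sum: 227
Change 1: A[8] 42 -> 27, delta = -15, sum = 212
Change 2: A[5] 48 -> 31, delta = -17, sum = 195
Change 3: A[3] -9 -> 45, delta = 54, sum = 249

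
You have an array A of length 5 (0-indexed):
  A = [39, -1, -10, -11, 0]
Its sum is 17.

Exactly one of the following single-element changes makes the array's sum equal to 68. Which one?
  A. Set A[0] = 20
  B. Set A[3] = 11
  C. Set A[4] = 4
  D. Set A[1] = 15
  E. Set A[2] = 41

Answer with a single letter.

Answer: E

Derivation:
Option A: A[0] 39->20, delta=-19, new_sum=17+(-19)=-2
Option B: A[3] -11->11, delta=22, new_sum=17+(22)=39
Option C: A[4] 0->4, delta=4, new_sum=17+(4)=21
Option D: A[1] -1->15, delta=16, new_sum=17+(16)=33
Option E: A[2] -10->41, delta=51, new_sum=17+(51)=68 <-- matches target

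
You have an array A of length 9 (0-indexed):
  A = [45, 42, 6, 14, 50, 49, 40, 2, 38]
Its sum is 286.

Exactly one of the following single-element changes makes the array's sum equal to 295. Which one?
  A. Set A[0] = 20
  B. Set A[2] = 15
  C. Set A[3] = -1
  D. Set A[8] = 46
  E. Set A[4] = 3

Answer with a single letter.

Answer: B

Derivation:
Option A: A[0] 45->20, delta=-25, new_sum=286+(-25)=261
Option B: A[2] 6->15, delta=9, new_sum=286+(9)=295 <-- matches target
Option C: A[3] 14->-1, delta=-15, new_sum=286+(-15)=271
Option D: A[8] 38->46, delta=8, new_sum=286+(8)=294
Option E: A[4] 50->3, delta=-47, new_sum=286+(-47)=239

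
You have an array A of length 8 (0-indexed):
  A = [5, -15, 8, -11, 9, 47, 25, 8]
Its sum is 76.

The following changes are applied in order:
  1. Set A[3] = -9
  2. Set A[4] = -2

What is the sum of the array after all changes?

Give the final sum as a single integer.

Initial sum: 76
Change 1: A[3] -11 -> -9, delta = 2, sum = 78
Change 2: A[4] 9 -> -2, delta = -11, sum = 67

Answer: 67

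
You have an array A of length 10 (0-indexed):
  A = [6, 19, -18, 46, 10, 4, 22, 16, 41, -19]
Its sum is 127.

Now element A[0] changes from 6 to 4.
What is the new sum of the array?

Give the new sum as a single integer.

Old value at index 0: 6
New value at index 0: 4
Delta = 4 - 6 = -2
New sum = old_sum + delta = 127 + (-2) = 125

Answer: 125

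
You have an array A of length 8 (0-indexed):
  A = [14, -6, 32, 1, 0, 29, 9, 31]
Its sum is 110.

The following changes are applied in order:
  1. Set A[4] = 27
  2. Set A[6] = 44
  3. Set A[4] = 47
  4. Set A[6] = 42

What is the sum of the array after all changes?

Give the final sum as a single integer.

Initial sum: 110
Change 1: A[4] 0 -> 27, delta = 27, sum = 137
Change 2: A[6] 9 -> 44, delta = 35, sum = 172
Change 3: A[4] 27 -> 47, delta = 20, sum = 192
Change 4: A[6] 44 -> 42, delta = -2, sum = 190

Answer: 190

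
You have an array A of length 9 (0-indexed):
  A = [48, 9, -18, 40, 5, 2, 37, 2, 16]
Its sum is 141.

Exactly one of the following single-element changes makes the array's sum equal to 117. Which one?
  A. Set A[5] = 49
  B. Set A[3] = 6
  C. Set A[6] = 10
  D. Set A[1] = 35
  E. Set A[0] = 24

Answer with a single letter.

Answer: E

Derivation:
Option A: A[5] 2->49, delta=47, new_sum=141+(47)=188
Option B: A[3] 40->6, delta=-34, new_sum=141+(-34)=107
Option C: A[6] 37->10, delta=-27, new_sum=141+(-27)=114
Option D: A[1] 9->35, delta=26, new_sum=141+(26)=167
Option E: A[0] 48->24, delta=-24, new_sum=141+(-24)=117 <-- matches target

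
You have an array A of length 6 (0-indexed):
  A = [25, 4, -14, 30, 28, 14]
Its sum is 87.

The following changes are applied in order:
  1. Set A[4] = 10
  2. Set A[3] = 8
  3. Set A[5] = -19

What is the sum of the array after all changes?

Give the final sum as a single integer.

Initial sum: 87
Change 1: A[4] 28 -> 10, delta = -18, sum = 69
Change 2: A[3] 30 -> 8, delta = -22, sum = 47
Change 3: A[5] 14 -> -19, delta = -33, sum = 14

Answer: 14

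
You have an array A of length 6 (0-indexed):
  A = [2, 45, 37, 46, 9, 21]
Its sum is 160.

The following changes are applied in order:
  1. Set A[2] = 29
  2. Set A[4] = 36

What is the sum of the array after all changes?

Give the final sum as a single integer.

Answer: 179

Derivation:
Initial sum: 160
Change 1: A[2] 37 -> 29, delta = -8, sum = 152
Change 2: A[4] 9 -> 36, delta = 27, sum = 179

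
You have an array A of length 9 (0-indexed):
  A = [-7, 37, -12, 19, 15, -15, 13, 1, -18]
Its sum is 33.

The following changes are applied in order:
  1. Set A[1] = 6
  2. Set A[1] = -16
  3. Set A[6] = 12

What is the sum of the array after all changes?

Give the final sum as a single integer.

Initial sum: 33
Change 1: A[1] 37 -> 6, delta = -31, sum = 2
Change 2: A[1] 6 -> -16, delta = -22, sum = -20
Change 3: A[6] 13 -> 12, delta = -1, sum = -21

Answer: -21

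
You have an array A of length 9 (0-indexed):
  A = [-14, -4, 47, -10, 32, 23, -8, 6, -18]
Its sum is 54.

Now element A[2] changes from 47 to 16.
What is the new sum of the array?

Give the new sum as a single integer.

Old value at index 2: 47
New value at index 2: 16
Delta = 16 - 47 = -31
New sum = old_sum + delta = 54 + (-31) = 23

Answer: 23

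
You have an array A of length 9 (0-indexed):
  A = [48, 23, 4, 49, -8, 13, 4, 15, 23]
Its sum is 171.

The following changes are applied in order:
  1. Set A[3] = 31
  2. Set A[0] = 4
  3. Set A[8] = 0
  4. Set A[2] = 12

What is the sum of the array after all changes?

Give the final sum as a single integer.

Initial sum: 171
Change 1: A[3] 49 -> 31, delta = -18, sum = 153
Change 2: A[0] 48 -> 4, delta = -44, sum = 109
Change 3: A[8] 23 -> 0, delta = -23, sum = 86
Change 4: A[2] 4 -> 12, delta = 8, sum = 94

Answer: 94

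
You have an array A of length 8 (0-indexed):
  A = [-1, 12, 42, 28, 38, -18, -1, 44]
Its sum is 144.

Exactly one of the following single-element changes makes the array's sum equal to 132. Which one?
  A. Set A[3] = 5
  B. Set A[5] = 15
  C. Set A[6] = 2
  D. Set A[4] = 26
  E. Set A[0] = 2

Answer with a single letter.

Answer: D

Derivation:
Option A: A[3] 28->5, delta=-23, new_sum=144+(-23)=121
Option B: A[5] -18->15, delta=33, new_sum=144+(33)=177
Option C: A[6] -1->2, delta=3, new_sum=144+(3)=147
Option D: A[4] 38->26, delta=-12, new_sum=144+(-12)=132 <-- matches target
Option E: A[0] -1->2, delta=3, new_sum=144+(3)=147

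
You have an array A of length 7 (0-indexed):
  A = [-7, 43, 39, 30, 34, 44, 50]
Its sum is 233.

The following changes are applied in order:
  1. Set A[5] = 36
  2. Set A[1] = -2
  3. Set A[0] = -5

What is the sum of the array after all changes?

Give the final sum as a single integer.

Answer: 182

Derivation:
Initial sum: 233
Change 1: A[5] 44 -> 36, delta = -8, sum = 225
Change 2: A[1] 43 -> -2, delta = -45, sum = 180
Change 3: A[0] -7 -> -5, delta = 2, sum = 182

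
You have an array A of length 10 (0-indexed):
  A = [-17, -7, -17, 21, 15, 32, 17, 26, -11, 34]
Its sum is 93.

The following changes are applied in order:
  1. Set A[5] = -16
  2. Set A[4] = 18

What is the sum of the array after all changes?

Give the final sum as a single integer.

Answer: 48

Derivation:
Initial sum: 93
Change 1: A[5] 32 -> -16, delta = -48, sum = 45
Change 2: A[4] 15 -> 18, delta = 3, sum = 48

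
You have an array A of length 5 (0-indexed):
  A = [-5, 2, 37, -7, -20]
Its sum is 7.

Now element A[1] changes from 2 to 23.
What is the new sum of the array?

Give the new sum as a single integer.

Old value at index 1: 2
New value at index 1: 23
Delta = 23 - 2 = 21
New sum = old_sum + delta = 7 + (21) = 28

Answer: 28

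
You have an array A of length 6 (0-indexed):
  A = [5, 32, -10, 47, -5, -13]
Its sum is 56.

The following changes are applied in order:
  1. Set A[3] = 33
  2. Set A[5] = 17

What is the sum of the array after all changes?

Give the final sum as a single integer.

Answer: 72

Derivation:
Initial sum: 56
Change 1: A[3] 47 -> 33, delta = -14, sum = 42
Change 2: A[5] -13 -> 17, delta = 30, sum = 72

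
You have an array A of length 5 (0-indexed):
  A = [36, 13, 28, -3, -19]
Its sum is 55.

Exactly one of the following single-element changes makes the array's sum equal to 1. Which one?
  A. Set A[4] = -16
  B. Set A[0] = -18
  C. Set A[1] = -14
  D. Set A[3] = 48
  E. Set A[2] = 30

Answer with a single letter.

Answer: B

Derivation:
Option A: A[4] -19->-16, delta=3, new_sum=55+(3)=58
Option B: A[0] 36->-18, delta=-54, new_sum=55+(-54)=1 <-- matches target
Option C: A[1] 13->-14, delta=-27, new_sum=55+(-27)=28
Option D: A[3] -3->48, delta=51, new_sum=55+(51)=106
Option E: A[2] 28->30, delta=2, new_sum=55+(2)=57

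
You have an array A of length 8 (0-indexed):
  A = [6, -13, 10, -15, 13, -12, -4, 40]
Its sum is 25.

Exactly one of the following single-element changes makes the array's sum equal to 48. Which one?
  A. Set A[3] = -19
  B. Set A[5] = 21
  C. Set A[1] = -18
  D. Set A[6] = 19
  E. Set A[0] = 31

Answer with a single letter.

Answer: D

Derivation:
Option A: A[3] -15->-19, delta=-4, new_sum=25+(-4)=21
Option B: A[5] -12->21, delta=33, new_sum=25+(33)=58
Option C: A[1] -13->-18, delta=-5, new_sum=25+(-5)=20
Option D: A[6] -4->19, delta=23, new_sum=25+(23)=48 <-- matches target
Option E: A[0] 6->31, delta=25, new_sum=25+(25)=50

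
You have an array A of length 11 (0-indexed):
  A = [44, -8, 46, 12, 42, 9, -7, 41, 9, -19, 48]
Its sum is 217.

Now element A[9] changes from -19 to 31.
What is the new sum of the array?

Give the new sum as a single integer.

Answer: 267

Derivation:
Old value at index 9: -19
New value at index 9: 31
Delta = 31 - -19 = 50
New sum = old_sum + delta = 217 + (50) = 267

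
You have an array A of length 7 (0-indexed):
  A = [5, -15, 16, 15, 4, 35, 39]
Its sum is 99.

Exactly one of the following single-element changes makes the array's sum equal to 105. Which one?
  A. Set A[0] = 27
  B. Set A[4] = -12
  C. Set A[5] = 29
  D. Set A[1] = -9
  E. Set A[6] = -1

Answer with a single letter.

Answer: D

Derivation:
Option A: A[0] 5->27, delta=22, new_sum=99+(22)=121
Option B: A[4] 4->-12, delta=-16, new_sum=99+(-16)=83
Option C: A[5] 35->29, delta=-6, new_sum=99+(-6)=93
Option D: A[1] -15->-9, delta=6, new_sum=99+(6)=105 <-- matches target
Option E: A[6] 39->-1, delta=-40, new_sum=99+(-40)=59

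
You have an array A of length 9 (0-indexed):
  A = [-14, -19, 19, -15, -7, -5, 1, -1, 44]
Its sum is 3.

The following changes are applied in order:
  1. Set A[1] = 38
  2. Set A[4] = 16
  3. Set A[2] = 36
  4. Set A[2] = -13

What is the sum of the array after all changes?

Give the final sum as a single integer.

Answer: 51

Derivation:
Initial sum: 3
Change 1: A[1] -19 -> 38, delta = 57, sum = 60
Change 2: A[4] -7 -> 16, delta = 23, sum = 83
Change 3: A[2] 19 -> 36, delta = 17, sum = 100
Change 4: A[2] 36 -> -13, delta = -49, sum = 51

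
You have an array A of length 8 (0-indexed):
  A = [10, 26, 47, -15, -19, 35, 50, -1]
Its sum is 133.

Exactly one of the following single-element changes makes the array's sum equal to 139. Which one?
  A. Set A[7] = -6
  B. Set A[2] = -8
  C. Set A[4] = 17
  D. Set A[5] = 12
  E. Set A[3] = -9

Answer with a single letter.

Answer: E

Derivation:
Option A: A[7] -1->-6, delta=-5, new_sum=133+(-5)=128
Option B: A[2] 47->-8, delta=-55, new_sum=133+(-55)=78
Option C: A[4] -19->17, delta=36, new_sum=133+(36)=169
Option D: A[5] 35->12, delta=-23, new_sum=133+(-23)=110
Option E: A[3] -15->-9, delta=6, new_sum=133+(6)=139 <-- matches target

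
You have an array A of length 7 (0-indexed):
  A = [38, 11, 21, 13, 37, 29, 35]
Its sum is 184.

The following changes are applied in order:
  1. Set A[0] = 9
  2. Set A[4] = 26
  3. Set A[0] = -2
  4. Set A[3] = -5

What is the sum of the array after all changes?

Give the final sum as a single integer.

Answer: 115

Derivation:
Initial sum: 184
Change 1: A[0] 38 -> 9, delta = -29, sum = 155
Change 2: A[4] 37 -> 26, delta = -11, sum = 144
Change 3: A[0] 9 -> -2, delta = -11, sum = 133
Change 4: A[3] 13 -> -5, delta = -18, sum = 115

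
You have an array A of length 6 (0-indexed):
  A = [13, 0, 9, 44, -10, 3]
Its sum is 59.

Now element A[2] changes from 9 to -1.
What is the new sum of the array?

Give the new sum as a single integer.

Old value at index 2: 9
New value at index 2: -1
Delta = -1 - 9 = -10
New sum = old_sum + delta = 59 + (-10) = 49

Answer: 49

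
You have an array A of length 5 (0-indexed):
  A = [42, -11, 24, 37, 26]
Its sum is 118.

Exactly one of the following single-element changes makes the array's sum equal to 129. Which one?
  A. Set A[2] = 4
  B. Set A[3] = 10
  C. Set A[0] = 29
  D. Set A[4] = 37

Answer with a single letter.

Answer: D

Derivation:
Option A: A[2] 24->4, delta=-20, new_sum=118+(-20)=98
Option B: A[3] 37->10, delta=-27, new_sum=118+(-27)=91
Option C: A[0] 42->29, delta=-13, new_sum=118+(-13)=105
Option D: A[4] 26->37, delta=11, new_sum=118+(11)=129 <-- matches target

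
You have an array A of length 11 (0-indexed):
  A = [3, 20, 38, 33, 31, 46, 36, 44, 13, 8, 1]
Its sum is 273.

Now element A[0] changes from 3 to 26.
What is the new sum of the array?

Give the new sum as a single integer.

Old value at index 0: 3
New value at index 0: 26
Delta = 26 - 3 = 23
New sum = old_sum + delta = 273 + (23) = 296

Answer: 296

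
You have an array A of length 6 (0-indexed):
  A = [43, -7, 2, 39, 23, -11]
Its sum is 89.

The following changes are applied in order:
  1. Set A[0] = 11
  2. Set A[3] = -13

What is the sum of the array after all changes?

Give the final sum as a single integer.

Initial sum: 89
Change 1: A[0] 43 -> 11, delta = -32, sum = 57
Change 2: A[3] 39 -> -13, delta = -52, sum = 5

Answer: 5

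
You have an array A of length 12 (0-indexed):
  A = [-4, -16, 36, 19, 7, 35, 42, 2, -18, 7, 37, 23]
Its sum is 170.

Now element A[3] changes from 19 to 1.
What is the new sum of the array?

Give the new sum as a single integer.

Answer: 152

Derivation:
Old value at index 3: 19
New value at index 3: 1
Delta = 1 - 19 = -18
New sum = old_sum + delta = 170 + (-18) = 152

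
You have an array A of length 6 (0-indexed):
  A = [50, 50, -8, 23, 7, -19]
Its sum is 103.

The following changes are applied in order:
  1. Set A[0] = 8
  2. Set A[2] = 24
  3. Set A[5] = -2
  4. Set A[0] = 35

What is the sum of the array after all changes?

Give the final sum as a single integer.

Answer: 137

Derivation:
Initial sum: 103
Change 1: A[0] 50 -> 8, delta = -42, sum = 61
Change 2: A[2] -8 -> 24, delta = 32, sum = 93
Change 3: A[5] -19 -> -2, delta = 17, sum = 110
Change 4: A[0] 8 -> 35, delta = 27, sum = 137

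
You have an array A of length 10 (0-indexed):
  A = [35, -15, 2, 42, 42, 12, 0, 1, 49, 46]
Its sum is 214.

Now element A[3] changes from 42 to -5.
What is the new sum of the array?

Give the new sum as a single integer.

Old value at index 3: 42
New value at index 3: -5
Delta = -5 - 42 = -47
New sum = old_sum + delta = 214 + (-47) = 167

Answer: 167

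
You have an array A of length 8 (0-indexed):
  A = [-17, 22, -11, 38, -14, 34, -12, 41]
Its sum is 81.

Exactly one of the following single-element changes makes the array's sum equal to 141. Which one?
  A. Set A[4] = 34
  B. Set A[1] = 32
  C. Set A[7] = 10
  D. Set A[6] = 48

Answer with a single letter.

Answer: D

Derivation:
Option A: A[4] -14->34, delta=48, new_sum=81+(48)=129
Option B: A[1] 22->32, delta=10, new_sum=81+(10)=91
Option C: A[7] 41->10, delta=-31, new_sum=81+(-31)=50
Option D: A[6] -12->48, delta=60, new_sum=81+(60)=141 <-- matches target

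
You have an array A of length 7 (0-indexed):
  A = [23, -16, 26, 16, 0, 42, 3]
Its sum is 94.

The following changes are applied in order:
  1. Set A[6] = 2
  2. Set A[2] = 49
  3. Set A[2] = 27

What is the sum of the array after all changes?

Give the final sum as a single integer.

Initial sum: 94
Change 1: A[6] 3 -> 2, delta = -1, sum = 93
Change 2: A[2] 26 -> 49, delta = 23, sum = 116
Change 3: A[2] 49 -> 27, delta = -22, sum = 94

Answer: 94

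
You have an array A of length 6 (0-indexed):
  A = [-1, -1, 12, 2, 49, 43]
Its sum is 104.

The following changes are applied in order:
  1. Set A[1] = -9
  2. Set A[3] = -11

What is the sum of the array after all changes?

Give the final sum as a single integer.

Initial sum: 104
Change 1: A[1] -1 -> -9, delta = -8, sum = 96
Change 2: A[3] 2 -> -11, delta = -13, sum = 83

Answer: 83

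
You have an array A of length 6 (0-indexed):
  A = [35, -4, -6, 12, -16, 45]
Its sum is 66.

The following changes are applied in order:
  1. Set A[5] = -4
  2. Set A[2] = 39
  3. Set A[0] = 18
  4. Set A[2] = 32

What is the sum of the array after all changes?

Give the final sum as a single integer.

Initial sum: 66
Change 1: A[5] 45 -> -4, delta = -49, sum = 17
Change 2: A[2] -6 -> 39, delta = 45, sum = 62
Change 3: A[0] 35 -> 18, delta = -17, sum = 45
Change 4: A[2] 39 -> 32, delta = -7, sum = 38

Answer: 38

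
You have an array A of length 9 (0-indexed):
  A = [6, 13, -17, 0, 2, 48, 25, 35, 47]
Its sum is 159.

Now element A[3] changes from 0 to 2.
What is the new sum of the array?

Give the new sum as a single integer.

Answer: 161

Derivation:
Old value at index 3: 0
New value at index 3: 2
Delta = 2 - 0 = 2
New sum = old_sum + delta = 159 + (2) = 161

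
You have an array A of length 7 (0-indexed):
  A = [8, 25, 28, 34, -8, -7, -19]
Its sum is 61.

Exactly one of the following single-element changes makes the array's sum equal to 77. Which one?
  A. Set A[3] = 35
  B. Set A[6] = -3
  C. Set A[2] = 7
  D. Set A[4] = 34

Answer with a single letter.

Option A: A[3] 34->35, delta=1, new_sum=61+(1)=62
Option B: A[6] -19->-3, delta=16, new_sum=61+(16)=77 <-- matches target
Option C: A[2] 28->7, delta=-21, new_sum=61+(-21)=40
Option D: A[4] -8->34, delta=42, new_sum=61+(42)=103

Answer: B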